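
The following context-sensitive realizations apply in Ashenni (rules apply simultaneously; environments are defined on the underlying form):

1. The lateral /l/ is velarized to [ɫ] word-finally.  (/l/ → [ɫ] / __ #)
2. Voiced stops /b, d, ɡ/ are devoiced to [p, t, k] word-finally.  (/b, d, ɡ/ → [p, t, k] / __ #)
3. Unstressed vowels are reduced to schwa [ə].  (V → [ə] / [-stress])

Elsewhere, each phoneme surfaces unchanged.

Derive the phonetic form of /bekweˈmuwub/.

[bəkwəˈmuwəp]

/b/ (word-initial) is in the target of rule 2 but the environment (word-finally) is not met → [b].
/e/ meets the environment for rule 3 (in an unstressed syllable) → [ə].
/k/ stays [k].
/w/ stays [w].
Rule 3 applies to /e/ (between /w/ and /m/: in an unstressed syllable) → [ə].
/m/ — not in any rule's target class → [m].
/u/ (between /m/ and /w/) fails the environment for rule 3, so it stays [u].
/w/ (between /u/ and /u/): no rule targets it → [w].
/u/ meets the environment for rule 3 (in an unstressed syllable) → [ə].
/b/ (word-final): word-finally, so rule 2 applies → [p].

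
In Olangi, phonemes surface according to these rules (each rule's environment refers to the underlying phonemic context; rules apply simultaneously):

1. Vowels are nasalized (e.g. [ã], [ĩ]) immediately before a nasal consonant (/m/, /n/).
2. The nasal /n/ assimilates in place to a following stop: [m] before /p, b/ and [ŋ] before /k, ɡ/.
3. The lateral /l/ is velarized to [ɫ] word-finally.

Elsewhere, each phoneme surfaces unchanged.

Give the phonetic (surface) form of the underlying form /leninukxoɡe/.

[lẽnĩnukxoɡe]

/l/ (word-initial) is in the target of rule 3 but the environment (word-finally) is not met → [l].
/e/ (between /l/ and /n/) occurs before a nasal consonant → [ẽ] by rule 1.
/n/ (between /e/ and /i/): rule 2 targets it, but not before a labial or velar stop → unchanged [n].
Rule 1 applies to /i/ (between /n/ and /n/: before a nasal consonant) → [ĩ].
/n/ (between /i/ and /u/) fails the environment for rule 2, so it stays [n].
/u/ (between /n/ and /k/): rule 1 targets it, but not before a nasal consonant → unchanged [u].
/k/ stays [k].
/x/ (between /k/ and /o/) is unaffected → [x].
/o/ — between /x/ and /ɡ/; rule 1 does not apply here → [o].
/ɡ/ — not in any rule's target class → [ɡ].
/e/ (word-final): rule 1 targets it, but not before a nasal consonant → unchanged [e].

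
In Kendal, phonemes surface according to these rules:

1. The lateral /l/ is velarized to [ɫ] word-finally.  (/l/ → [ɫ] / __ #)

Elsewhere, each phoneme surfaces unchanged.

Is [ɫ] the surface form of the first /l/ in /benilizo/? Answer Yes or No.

No

/l/ — between /i/ and /i/; rule 1 does not apply here → [l].
The actual realization is [l], not [ɫ].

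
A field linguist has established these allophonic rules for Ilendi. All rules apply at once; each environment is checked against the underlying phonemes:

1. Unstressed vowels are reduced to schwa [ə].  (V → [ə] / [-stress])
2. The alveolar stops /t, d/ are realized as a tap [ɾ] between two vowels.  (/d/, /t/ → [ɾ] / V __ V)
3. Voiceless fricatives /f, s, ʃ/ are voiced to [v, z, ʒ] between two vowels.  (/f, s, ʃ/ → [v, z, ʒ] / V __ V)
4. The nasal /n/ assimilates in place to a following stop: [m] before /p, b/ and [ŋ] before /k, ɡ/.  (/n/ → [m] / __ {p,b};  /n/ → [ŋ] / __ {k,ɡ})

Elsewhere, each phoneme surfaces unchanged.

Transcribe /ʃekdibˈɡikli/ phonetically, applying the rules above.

/ʃ/ (word-initial) fails the environment for rule 3, so it stays [ʃ].
/e/ (between /ʃ/ and /k/): in an unstressed syllable, so rule 1 applies → [ə].
/k/ (between /e/ and /d/) is unaffected → [k].
/d/ — between /k/ and /i/; rule 2 does not apply here → [d].
/i/ (between /d/ and /b/) occurs in an unstressed syllable → [ə] by rule 1.
/b/ (between /i/ and /ɡ/): no rule targets it → [b].
/ɡ/ — not in any rule's target class → [ɡ].
/i/ (between /ɡ/ and /k/) fails the environment for rule 1, so it stays [i].
/k/ — not in any rule's target class → [k].
/l/ (between /k/ and /i/): no rule targets it → [l].
Rule 1 applies to /i/ (word-final: in an unstressed syllable) → [ə].

[ʃəkdəbˈɡiklə]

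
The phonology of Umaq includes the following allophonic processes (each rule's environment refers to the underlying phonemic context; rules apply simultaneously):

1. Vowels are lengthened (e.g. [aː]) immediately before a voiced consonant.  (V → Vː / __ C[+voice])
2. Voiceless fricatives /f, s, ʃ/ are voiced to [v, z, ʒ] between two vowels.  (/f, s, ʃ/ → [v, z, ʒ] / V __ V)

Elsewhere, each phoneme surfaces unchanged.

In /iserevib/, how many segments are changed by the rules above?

Segments that undergo a rule: /s/ → [z] (rule 2); /e/ → [eː] (rule 1); /e/ → [eː] (rule 1); /i/ → [iː] (rule 1).
All other segments surface unchanged.

4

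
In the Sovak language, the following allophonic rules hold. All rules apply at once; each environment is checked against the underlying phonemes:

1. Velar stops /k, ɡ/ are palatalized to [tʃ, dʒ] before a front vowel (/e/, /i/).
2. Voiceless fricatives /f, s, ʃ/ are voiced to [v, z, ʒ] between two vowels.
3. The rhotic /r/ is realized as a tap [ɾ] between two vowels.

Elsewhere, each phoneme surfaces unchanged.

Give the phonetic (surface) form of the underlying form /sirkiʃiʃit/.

/s/ (word-initial): rule 2 targets it, but not between two vowels → unchanged [s].
/i/ — not in any rule's target class → [i].
/r/ (between /i/ and /k/) fails the environment for rule 3, so it stays [r].
/k/ (between /r/ and /i/) occurs before a front vowel → [tʃ] by rule 1.
/i/ — not in any rule's target class → [i].
/ʃ/ (between /i/ and /i/): between two vowels, so rule 2 applies → [ʒ].
/i/ (between /ʃ/ and /ʃ/) is unaffected → [i].
Rule 2 applies to /ʃ/ (between /i/ and /i/: between two vowels) → [ʒ].
/i/ stays [i].
/t/ (word-final) is unaffected → [t].

[sirtʃiʒiʒit]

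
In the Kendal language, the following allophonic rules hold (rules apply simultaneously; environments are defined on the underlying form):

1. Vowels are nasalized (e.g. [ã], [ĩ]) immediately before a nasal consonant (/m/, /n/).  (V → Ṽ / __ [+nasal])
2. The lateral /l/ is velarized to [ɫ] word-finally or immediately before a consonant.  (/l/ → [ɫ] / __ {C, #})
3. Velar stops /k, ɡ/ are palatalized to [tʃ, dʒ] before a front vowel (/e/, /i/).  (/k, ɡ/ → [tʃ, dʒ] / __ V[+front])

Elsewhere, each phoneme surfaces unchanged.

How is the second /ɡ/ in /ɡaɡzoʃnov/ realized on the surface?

[ɡ]

/ɡ/ — between /a/ and /z/; rule 3 does not apply here → [ɡ].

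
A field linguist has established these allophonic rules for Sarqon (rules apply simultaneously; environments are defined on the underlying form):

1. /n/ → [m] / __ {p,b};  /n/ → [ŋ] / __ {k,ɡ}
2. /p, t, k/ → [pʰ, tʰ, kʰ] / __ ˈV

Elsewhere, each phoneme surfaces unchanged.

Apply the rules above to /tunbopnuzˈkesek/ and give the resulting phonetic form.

[tumbopnuzˈkʰesek]

/t/ (word-initial) is in the target of rule 2 but the environment (immediately before a stressed vowel) is not met → [t].
/n/ — between /u/ and /b/, before a labial or velar stop — surfaces as [m] (rule 1).
/p/ (between /o/ and /n/): rule 2 targets it, but not immediately before a stressed vowel → unchanged [p].
/n/ (between /p/ and /u/): rule 1 targets it, but not before a labial or velar stop → unchanged [n].
/k/ (between /z/ and /e/): immediately before a stressed vowel, so rule 2 applies → [kʰ].
/k/ — word-final; rule 2 does not apply here → [k].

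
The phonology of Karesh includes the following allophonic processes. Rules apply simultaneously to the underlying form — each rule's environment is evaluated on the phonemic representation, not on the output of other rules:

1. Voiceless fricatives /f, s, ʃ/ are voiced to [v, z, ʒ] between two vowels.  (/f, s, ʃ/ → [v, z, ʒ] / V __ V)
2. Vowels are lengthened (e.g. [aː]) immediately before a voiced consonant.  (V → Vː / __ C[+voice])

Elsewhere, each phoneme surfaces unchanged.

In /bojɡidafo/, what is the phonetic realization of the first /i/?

Rule 2 applies to /i/ (between /ɡ/ and /d/: before a voiced consonant) → [iː].

[iː]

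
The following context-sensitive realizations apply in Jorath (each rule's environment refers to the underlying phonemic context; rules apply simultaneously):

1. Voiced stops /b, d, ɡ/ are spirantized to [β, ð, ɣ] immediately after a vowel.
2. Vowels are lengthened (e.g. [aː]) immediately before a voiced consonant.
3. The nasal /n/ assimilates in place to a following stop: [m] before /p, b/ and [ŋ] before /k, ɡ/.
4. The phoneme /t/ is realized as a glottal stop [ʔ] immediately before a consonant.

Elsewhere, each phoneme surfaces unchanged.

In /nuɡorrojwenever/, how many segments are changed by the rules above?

7

Segments that undergo a rule: /u/ → [uː] (rule 2); /ɡ/ → [ɣ] (rule 1); /o/ → [oː] (rule 2); /o/ → [oː] (rule 2); /e/ → [eː] (rule 2); /e/ → [eː] (rule 2); /e/ → [eː] (rule 2).
All other segments surface unchanged.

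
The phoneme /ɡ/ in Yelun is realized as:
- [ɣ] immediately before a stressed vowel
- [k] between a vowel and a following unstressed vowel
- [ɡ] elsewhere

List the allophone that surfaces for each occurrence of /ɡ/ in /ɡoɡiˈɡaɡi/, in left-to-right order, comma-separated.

[ɡ], [k], [ɣ], [k]

Occurrence 1 (position 1): no conditioning environment matches → elsewhere allophone [ɡ].
Occurrence 2 (position 3): between a vowel and a following unstressed vowel → [k].
Occurrence 3 (position 5): immediately before a stressed vowel → [ɣ].
Occurrence 4 (position 7): between a vowel and a following unstressed vowel → [k].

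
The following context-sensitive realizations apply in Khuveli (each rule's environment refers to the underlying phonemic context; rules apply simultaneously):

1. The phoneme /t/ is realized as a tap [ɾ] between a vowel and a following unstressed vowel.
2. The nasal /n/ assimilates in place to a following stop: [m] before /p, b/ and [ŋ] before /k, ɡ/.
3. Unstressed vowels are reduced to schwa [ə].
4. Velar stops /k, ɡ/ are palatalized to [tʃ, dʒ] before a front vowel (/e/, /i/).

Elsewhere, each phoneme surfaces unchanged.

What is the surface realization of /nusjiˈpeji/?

/n/ (word-initial) is in the target of rule 2 but the environment (before a labial or velar stop) is not met → [n].
/u/ (between /n/ and /s/): in an unstressed syllable, so rule 3 applies → [ə].
/s/ (between /u/ and /j/) is unaffected → [s].
/j/ stays [j].
/i/ (between /j/ and /p/) occurs in an unstressed syllable → [ə] by rule 3.
/p/ stays [p].
/e/ (between /p/ and /j/) is in the target of rule 3 but the environment (in an unstressed syllable) is not met → [e].
/j/ stays [j].
Rule 3 applies to /i/ (word-final: in an unstressed syllable) → [ə].

[nəsjəˈpejə]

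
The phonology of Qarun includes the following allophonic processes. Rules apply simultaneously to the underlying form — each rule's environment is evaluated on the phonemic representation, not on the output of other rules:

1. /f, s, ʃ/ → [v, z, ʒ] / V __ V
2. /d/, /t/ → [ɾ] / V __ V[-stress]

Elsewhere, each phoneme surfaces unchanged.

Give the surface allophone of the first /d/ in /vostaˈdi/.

/d/ (between /a/ and /i/): rule 2 targets it, but not between a vowel and a following unstressed vowel → unchanged [d].

[d]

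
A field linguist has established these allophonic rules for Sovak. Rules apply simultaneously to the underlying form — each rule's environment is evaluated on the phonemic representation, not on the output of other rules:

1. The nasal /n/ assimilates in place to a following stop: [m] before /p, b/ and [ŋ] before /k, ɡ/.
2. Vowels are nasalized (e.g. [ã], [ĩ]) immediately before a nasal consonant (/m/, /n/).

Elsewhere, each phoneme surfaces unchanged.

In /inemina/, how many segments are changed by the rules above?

3

Segments that undergo a rule: /i/ → [ĩ] (rule 2); /e/ → [ẽ] (rule 2); /i/ → [ĩ] (rule 2).
All other segments surface unchanged.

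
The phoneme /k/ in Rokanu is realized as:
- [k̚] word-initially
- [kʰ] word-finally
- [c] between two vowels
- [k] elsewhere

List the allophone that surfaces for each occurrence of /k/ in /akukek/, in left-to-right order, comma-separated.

Occurrence 1 (position 2): between two vowels → [c].
Occurrence 2 (position 4): between two vowels → [c].
Occurrence 3 (position 6): word-finally → [kʰ].

[c], [c], [kʰ]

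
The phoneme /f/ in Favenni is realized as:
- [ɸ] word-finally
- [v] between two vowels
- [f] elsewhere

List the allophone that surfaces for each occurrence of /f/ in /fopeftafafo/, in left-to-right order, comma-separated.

Occurrence 1 (position 1): no conditioning environment matches → elsewhere allophone [f].
Occurrence 2 (position 5): no conditioning environment matches → elsewhere allophone [f].
Occurrence 3 (position 8): between two vowels → [v].
Occurrence 4 (position 10): between two vowels → [v].

[f], [f], [v], [v]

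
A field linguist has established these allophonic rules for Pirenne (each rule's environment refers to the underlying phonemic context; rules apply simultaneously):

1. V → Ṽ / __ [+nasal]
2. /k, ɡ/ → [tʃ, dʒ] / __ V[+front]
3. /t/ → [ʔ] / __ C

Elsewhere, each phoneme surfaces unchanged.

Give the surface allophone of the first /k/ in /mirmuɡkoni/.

/k/ — between /ɡ/ and /o/; rule 2 does not apply here → [k].

[k]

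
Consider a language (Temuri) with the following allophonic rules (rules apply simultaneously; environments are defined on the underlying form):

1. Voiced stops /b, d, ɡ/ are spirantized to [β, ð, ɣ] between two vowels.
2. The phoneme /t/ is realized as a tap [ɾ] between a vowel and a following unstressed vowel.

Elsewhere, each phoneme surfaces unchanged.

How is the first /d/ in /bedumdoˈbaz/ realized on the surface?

/d/ — between /e/ and /u/, between two vowels — surfaces as [ð] (rule 1).

[ð]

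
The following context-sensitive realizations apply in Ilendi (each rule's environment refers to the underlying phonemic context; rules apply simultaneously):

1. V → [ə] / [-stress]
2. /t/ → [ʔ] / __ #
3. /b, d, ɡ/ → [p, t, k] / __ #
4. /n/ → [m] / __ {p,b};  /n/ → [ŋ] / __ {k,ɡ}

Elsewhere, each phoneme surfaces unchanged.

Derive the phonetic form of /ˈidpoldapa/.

/i/ (word-initial) fails the environment for rule 1, so it stays [i].
/d/ (between /i/ and /p/) is in the target of rule 3 but the environment (word-finally) is not met → [d].
/p/ — not in any rule's target class → [p].
Rule 1 applies to /o/ (between /p/ and /l/: in an unstressed syllable) → [ə].
/l/ (between /o/ and /d/) is unaffected → [l].
/d/ (between /l/ and /a/) is in the target of rule 3 but the environment (word-finally) is not met → [d].
/a/ — between /d/ and /p/, in an unstressed syllable — surfaces as [ə] (rule 1).
/p/ (between /a/ and /a/) is unaffected → [p].
/a/ — word-final, in an unstressed syllable — surfaces as [ə] (rule 1).

[ˈidpəldəpə]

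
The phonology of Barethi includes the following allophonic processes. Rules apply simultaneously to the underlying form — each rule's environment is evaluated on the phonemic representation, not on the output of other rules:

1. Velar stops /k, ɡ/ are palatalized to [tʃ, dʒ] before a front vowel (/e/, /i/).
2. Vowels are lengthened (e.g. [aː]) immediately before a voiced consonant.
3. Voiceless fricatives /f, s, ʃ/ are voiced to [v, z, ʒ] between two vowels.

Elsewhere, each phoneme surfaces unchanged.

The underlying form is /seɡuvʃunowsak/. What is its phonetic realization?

/s/ — word-initial; rule 3 does not apply here → [s].
/e/ (between /s/ and /ɡ/): before a voiced consonant, so rule 2 applies → [eː].
/ɡ/ (between /e/ and /u/) is in the target of rule 1 but the environment (before a front vowel) is not met → [ɡ].
/u/ — between /ɡ/ and /v/, before a voiced consonant — surfaces as [uː] (rule 2).
/v/ stays [v].
/ʃ/ (between /v/ and /u/) is in the target of rule 3 but the environment (between two vowels) is not met → [ʃ].
/u/ (between /ʃ/ and /n/) occurs before a voiced consonant → [uː] by rule 2.
/n/ stays [n].
Rule 2 applies to /o/ (between /n/ and /w/: before a voiced consonant) → [oː].
/w/ (between /o/ and /s/) is unaffected → [w].
/s/ — between /w/ and /a/; rule 3 does not apply here → [s].
/a/ (between /s/ and /k/): rule 2 targets it, but not before a voiced consonant → unchanged [a].
/k/ (word-final) fails the environment for rule 1, so it stays [k].

[seːɡuːvʃuːnoːwsak]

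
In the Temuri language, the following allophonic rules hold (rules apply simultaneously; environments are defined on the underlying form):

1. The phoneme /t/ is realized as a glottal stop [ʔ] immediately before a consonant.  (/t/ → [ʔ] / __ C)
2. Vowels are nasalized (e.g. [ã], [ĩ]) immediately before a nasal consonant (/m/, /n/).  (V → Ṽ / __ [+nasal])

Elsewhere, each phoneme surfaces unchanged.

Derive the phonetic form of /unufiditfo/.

/u/ (word-initial): before a nasal consonant, so rule 2 applies → [ũ].
/n/ stays [n].
/u/ (between /n/ and /f/) fails the environment for rule 2, so it stays [u].
/f/ stays [f].
/i/ (between /f/ and /d/) fails the environment for rule 2, so it stays [i].
/d/ (between /i/ and /i/) is unaffected → [d].
/i/ (between /d/ and /t/) fails the environment for rule 2, so it stays [i].
/t/ (between /i/ and /f/): immediately before a consonant, so rule 1 applies → [ʔ].
/f/ — not in any rule's target class → [f].
/o/ (word-final): rule 2 targets it, but not before a nasal consonant → unchanged [o].

[ũnufidiʔfo]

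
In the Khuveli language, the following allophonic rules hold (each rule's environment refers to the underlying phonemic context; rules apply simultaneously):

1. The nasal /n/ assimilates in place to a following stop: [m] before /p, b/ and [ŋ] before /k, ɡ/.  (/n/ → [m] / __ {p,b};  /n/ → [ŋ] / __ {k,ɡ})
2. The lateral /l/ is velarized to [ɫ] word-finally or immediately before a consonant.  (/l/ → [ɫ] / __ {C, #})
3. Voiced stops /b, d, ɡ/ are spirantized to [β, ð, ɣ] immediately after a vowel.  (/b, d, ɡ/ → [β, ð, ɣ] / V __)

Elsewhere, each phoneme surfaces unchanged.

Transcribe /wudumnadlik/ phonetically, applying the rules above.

/w/ — not in any rule's target class → [w].
/u/ (between /w/ and /d/): no rule targets it → [u].
/d/ meets the environment for rule 3 (immediately after a vowel) → [ð].
/u/ — not in any rule's target class → [u].
/m/ stays [m].
/n/ — between /m/ and /a/; rule 1 does not apply here → [n].
/a/ (between /n/ and /d/) is unaffected → [a].
Rule 3 applies to /d/ (between /a/ and /l/: immediately after a vowel) → [ð].
/l/ (between /d/ and /i/) fails the environment for rule 2, so it stays [l].
/i/ stays [i].
/k/ (word-final): no rule targets it → [k].

[wuðumnaðlik]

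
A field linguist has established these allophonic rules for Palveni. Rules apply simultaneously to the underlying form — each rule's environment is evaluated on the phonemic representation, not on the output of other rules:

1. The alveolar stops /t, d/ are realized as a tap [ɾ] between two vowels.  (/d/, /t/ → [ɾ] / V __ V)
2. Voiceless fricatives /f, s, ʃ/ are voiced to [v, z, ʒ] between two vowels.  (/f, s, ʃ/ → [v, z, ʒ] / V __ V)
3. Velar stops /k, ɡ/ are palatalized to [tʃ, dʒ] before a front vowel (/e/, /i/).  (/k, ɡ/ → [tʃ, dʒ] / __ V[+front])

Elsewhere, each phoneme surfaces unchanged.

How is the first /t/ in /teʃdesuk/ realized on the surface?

/t/ (word-initial) is in the target of rule 1 but the environment (between two vowels) is not met → [t].

[t]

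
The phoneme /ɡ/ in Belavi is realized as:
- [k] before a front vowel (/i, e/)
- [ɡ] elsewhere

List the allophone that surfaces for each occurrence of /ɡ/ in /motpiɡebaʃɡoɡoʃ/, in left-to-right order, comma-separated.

[k], [ɡ], [ɡ]

Occurrence 1 (position 6): before a front vowel (/i, e/) → [k].
Occurrence 2 (position 11): no conditioning environment matches → elsewhere allophone [ɡ].
Occurrence 3 (position 13): no conditioning environment matches → elsewhere allophone [ɡ].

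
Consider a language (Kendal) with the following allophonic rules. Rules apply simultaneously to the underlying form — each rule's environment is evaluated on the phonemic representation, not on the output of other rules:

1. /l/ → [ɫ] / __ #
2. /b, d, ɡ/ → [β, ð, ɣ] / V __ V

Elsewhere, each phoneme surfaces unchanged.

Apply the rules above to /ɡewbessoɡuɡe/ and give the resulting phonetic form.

[ɡewbessoɣuɣe]

/ɡ/ (word-initial) is in the target of rule 2 but the environment (between two vowels) is not met → [ɡ].
/b/ (between /w/ and /e/) is in the target of rule 2 but the environment (between two vowels) is not met → [b].
/ɡ/ meets the environment for rule 2 (between two vowels) → [ɣ].
/ɡ/ (between /u/ and /e/) occurs between two vowels → [ɣ] by rule 2.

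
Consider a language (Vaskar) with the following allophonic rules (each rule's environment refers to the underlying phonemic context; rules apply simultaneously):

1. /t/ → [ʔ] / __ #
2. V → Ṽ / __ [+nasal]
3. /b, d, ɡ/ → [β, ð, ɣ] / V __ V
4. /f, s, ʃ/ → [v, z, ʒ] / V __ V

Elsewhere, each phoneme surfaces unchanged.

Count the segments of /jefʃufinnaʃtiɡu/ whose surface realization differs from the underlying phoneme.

3

Segments that undergo a rule: /f/ → [v] (rule 4); /i/ → [ĩ] (rule 2); /ɡ/ → [ɣ] (rule 3).
All other segments surface unchanged.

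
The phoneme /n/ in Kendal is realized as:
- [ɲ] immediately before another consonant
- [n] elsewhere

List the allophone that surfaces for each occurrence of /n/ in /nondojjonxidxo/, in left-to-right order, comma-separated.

[n], [ɲ], [ɲ]

Occurrence 1 (position 1): no conditioning environment matches → elsewhere allophone [n].
Occurrence 2 (position 3): immediately before another consonant → [ɲ].
Occurrence 3 (position 9): immediately before another consonant → [ɲ].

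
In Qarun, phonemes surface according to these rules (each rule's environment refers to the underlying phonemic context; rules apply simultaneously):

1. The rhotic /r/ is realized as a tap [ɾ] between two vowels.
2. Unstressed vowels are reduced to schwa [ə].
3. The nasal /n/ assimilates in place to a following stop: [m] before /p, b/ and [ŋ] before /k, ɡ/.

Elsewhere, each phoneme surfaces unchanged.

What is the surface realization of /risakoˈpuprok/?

/r/ (word-initial) fails the environment for rule 1, so it stays [r].
/i/ — between /r/ and /s/, in an unstressed syllable — surfaces as [ə] (rule 2).
/s/ (between /i/ and /a/) is unaffected → [s].
/a/ (between /s/ and /k/) occurs in an unstressed syllable → [ə] by rule 2.
/k/ stays [k].
Rule 2 applies to /o/ (between /k/ and /p/: in an unstressed syllable) → [ə].
/p/ — not in any rule's target class → [p].
/u/ (between /p/ and /p/): rule 2 targets it, but not in an unstressed syllable → unchanged [u].
/p/ (between /u/ and /r/) is unaffected → [p].
/r/ — between /p/ and /o/; rule 1 does not apply here → [r].
/o/ (between /r/ and /k/) occurs in an unstressed syllable → [ə] by rule 2.
/k/ (word-final) is unaffected → [k].

[rəsəkəˈpuprək]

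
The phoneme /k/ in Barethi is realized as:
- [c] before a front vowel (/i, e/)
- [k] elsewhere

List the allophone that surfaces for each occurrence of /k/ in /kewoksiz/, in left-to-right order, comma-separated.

[c], [k]

Occurrence 1 (position 1): before a front vowel → [c].
Occurrence 2 (position 5): no conditioning environment matches → elsewhere allophone [k].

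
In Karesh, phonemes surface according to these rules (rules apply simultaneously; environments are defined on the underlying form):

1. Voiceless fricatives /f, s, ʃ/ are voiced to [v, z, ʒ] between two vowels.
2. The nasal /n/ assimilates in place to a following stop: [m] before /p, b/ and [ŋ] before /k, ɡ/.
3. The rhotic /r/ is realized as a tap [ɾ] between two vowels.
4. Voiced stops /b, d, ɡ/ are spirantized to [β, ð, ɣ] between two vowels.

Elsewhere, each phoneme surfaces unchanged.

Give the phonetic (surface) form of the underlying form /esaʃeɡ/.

[ezaʒeɡ]

/e/ stays [e].
Rule 1 applies to /s/ (between /e/ and /a/: between two vowels) → [z].
/a/ — not in any rule's target class → [a].
/ʃ/ meets the environment for rule 1 (between two vowels) → [ʒ].
/e/ (between /ʃ/ and /ɡ/): no rule targets it → [e].
/ɡ/ (word-final) fails the environment for rule 4, so it stays [ɡ].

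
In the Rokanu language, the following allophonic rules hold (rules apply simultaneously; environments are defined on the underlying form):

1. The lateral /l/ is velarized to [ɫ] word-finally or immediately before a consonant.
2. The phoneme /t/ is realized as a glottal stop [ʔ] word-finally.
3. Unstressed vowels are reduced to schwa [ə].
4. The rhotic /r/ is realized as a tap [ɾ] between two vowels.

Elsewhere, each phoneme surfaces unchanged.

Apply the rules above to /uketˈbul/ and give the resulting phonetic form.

[əkətˈbuɫ]

Rule 3 applies to /u/ (word-initial: in an unstressed syllable) → [ə].
Rule 3 applies to /e/ (between /k/ and /t/: in an unstressed syllable) → [ə].
/t/ — between /e/ and /b/; rule 2 does not apply here → [t].
/u/ (between /b/ and /l/) is in the target of rule 3 but the environment (in an unstressed syllable) is not met → [u].
/l/ — word-final, word-finally or immediately before a consonant — surfaces as [ɫ] (rule 1).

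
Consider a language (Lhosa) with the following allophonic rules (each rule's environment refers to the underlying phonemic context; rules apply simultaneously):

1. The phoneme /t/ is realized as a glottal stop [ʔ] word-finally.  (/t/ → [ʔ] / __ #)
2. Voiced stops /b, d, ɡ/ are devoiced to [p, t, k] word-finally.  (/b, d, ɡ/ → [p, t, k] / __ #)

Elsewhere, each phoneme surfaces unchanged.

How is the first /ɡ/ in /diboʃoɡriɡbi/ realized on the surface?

[ɡ]

/ɡ/ (between /o/ and /r/) is in the target of rule 2 but the environment (word-finally) is not met → [ɡ].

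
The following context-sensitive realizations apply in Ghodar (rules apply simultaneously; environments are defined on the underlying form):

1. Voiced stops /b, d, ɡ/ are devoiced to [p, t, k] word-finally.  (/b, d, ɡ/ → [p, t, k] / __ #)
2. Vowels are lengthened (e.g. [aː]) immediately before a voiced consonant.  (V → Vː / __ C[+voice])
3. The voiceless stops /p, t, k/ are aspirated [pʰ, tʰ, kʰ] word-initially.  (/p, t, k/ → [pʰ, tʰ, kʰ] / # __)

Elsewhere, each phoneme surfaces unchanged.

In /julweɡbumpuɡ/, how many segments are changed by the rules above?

5

Segments that undergo a rule: /u/ → [uː] (rule 2); /e/ → [eː] (rule 2); /u/ → [uː] (rule 2); /u/ → [uː] (rule 2); /ɡ/ → [k] (rule 1).
All other segments surface unchanged.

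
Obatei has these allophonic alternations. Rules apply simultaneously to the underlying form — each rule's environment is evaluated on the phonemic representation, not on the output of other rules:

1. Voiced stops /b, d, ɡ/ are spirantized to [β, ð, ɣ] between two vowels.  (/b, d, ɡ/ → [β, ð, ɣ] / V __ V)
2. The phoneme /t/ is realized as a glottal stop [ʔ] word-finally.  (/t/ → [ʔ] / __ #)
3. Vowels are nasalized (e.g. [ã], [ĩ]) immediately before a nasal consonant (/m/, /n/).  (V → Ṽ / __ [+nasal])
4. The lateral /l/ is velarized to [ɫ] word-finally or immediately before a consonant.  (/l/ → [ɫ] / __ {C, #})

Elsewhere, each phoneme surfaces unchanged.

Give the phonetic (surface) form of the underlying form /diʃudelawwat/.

/d/ (word-initial) is in the target of rule 1 but the environment (between two vowels) is not met → [d].
/i/ (between /d/ and /ʃ/) fails the environment for rule 3, so it stays [i].
/u/ — between /ʃ/ and /d/; rule 3 does not apply here → [u].
/d/ meets the environment for rule 1 (between two vowels) → [ð].
/e/ (between /d/ and /l/): rule 3 targets it, but not before a nasal consonant → unchanged [e].
/l/ (between /e/ and /a/): rule 4 targets it, but not word-finally or immediately before a consonant → unchanged [l].
/a/ (between /l/ and /w/) fails the environment for rule 3, so it stays [a].
/a/ (between /w/ and /t/) is in the target of rule 3 but the environment (before a nasal consonant) is not met → [a].
/t/ — word-final, word-finally — surfaces as [ʔ] (rule 2).

[diʃuðelawwaʔ]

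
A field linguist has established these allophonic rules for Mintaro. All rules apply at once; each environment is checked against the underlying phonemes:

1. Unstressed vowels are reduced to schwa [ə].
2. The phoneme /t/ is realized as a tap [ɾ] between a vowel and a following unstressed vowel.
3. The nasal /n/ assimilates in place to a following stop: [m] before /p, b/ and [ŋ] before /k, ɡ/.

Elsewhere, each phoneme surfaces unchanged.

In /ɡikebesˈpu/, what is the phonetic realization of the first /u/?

/u/ (word-final) fails the environment for rule 1, so it stays [u].

[u]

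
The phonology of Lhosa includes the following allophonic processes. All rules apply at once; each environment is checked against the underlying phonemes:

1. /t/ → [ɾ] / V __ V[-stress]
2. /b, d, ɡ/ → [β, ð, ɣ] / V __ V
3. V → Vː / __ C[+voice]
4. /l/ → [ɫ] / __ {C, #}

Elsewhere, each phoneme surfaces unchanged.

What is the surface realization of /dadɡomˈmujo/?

[daːdɡoːmˈmuːjo]

/d/ (word-initial) is in the target of rule 2 but the environment (between two vowels) is not met → [d].
/a/ — between /d/ and /d/, before a voiced consonant — surfaces as [aː] (rule 3).
/d/ — between /a/ and /ɡ/; rule 2 does not apply here → [d].
/ɡ/ (between /d/ and /o/) fails the environment for rule 2, so it stays [ɡ].
Rule 3 applies to /o/ (between /ɡ/ and /m/: before a voiced consonant) → [oː].
/m/ (between /o/ and /m/) is unaffected → [m].
/m/ (between /m/ and /u/) is unaffected → [m].
/u/ — between /m/ and /j/, before a voiced consonant — surfaces as [uː] (rule 3).
/j/ (between /u/ and /o/): no rule targets it → [j].
/o/ — word-final; rule 3 does not apply here → [o].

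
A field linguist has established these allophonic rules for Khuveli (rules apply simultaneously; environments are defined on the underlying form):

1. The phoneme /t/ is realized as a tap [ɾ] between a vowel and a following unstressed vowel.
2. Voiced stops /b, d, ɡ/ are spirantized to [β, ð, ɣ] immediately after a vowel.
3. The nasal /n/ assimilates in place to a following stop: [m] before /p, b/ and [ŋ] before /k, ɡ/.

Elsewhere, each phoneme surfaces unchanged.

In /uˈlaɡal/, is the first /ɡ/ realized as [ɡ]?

No

/ɡ/ (between /a/ and /a/): immediately after a vowel, so rule 2 applies → [ɣ].
The actual realization is [ɣ], not [ɡ].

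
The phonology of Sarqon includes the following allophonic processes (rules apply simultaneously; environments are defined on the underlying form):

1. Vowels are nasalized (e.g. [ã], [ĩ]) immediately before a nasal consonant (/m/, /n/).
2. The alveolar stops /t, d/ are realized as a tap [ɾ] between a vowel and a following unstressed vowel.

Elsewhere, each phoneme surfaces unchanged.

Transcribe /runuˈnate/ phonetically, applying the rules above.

[rũnũˈnaɾe]

/r/ (word-initial): no rule targets it → [r].
/u/ (between /r/ and /n/): before a nasal consonant, so rule 1 applies → [ũ].
/n/ (between /u/ and /u/): no rule targets it → [n].
/u/ (between /n/ and /n/): before a nasal consonant, so rule 1 applies → [ũ].
/n/ (between /u/ and /a/) is unaffected → [n].
/a/ — between /n/ and /t/; rule 1 does not apply here → [a].
/t/ (between /a/ and /e/) occurs between a vowel and a following unstressed vowel → [ɾ] by rule 2.
/e/ (word-final) fails the environment for rule 1, so it stays [e].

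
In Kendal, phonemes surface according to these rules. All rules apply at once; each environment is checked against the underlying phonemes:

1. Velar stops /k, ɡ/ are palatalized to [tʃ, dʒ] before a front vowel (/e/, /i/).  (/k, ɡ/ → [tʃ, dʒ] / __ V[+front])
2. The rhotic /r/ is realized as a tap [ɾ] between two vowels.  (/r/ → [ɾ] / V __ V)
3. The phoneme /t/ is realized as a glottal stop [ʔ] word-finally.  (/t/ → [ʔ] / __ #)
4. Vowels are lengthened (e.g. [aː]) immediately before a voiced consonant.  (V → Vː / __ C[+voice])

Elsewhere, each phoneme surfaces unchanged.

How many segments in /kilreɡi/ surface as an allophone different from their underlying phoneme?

4

Segments that undergo a rule: /k/ → [tʃ] (rule 1); /i/ → [iː] (rule 4); /e/ → [eː] (rule 4); /ɡ/ → [dʒ] (rule 1).
All other segments surface unchanged.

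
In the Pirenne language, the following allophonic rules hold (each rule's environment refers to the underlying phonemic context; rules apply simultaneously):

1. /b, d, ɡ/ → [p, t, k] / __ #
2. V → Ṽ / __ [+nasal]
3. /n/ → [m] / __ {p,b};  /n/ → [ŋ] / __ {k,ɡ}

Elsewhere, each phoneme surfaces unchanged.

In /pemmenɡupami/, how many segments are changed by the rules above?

4

Segments that undergo a rule: /e/ → [ẽ] (rule 2); /e/ → [ẽ] (rule 2); /n/ → [ŋ] (rule 3); /a/ → [ã] (rule 2).
All other segments surface unchanged.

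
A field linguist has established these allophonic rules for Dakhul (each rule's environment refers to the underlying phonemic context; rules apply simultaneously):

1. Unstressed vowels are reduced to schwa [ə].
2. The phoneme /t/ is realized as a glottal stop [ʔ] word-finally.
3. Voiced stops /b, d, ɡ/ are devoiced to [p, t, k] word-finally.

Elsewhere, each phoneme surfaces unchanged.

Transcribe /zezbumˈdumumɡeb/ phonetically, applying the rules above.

[zəzbəmˈduməmɡəp]

Rule 1 applies to /e/ (between /z/ and /z/: in an unstressed syllable) → [ə].
/b/ (between /z/ and /u/): rule 3 targets it, but not word-finally → unchanged [b].
Rule 1 applies to /u/ (between /b/ and /m/: in an unstressed syllable) → [ə].
/d/ — between /m/ and /u/; rule 3 does not apply here → [d].
/u/ (between /d/ and /m/) is in the target of rule 1 but the environment (in an unstressed syllable) is not met → [u].
/u/ (between /m/ and /m/) occurs in an unstressed syllable → [ə] by rule 1.
/ɡ/ (between /m/ and /e/): rule 3 targets it, but not word-finally → unchanged [ɡ].
/e/ (between /ɡ/ and /b/) occurs in an unstressed syllable → [ə] by rule 1.
/b/ (word-final) occurs word-finally → [p] by rule 3.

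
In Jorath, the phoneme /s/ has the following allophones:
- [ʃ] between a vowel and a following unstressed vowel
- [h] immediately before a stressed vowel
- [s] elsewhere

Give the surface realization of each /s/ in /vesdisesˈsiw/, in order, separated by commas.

[s], [ʃ], [s], [h]

Occurrence 1 (position 3): no conditioning environment matches → elsewhere allophone [s].
Occurrence 2 (position 6): between a vowel and a following unstressed vowel → [ʃ].
Occurrence 3 (position 8): no conditioning environment matches → elsewhere allophone [s].
Occurrence 4 (position 9): immediately before a stressed vowel → [h].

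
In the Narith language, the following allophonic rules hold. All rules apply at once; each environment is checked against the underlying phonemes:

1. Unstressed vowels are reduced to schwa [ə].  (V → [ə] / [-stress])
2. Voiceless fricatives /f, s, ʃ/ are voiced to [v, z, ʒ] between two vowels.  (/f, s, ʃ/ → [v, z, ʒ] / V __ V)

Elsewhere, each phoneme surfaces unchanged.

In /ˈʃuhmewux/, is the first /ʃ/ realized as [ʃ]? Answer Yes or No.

/ʃ/ (word-initial) is in the target of rule 2 but the environment (between two vowels) is not met → [ʃ].
The actual realization is [ʃ], which matches [ʃ].

Yes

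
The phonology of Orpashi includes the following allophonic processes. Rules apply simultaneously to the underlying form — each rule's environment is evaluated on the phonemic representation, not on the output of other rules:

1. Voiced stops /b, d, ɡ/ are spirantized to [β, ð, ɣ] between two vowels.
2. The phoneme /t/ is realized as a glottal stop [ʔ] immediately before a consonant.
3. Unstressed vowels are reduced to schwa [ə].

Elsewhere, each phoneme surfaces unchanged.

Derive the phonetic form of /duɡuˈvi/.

/d/ (word-initial) is in the target of rule 1 but the environment (between two vowels) is not met → [d].
/u/ — between /d/ and /ɡ/, in an unstressed syllable — surfaces as [ə] (rule 3).
Rule 1 applies to /ɡ/ (between /u/ and /u/: between two vowels) → [ɣ].
Rule 3 applies to /u/ (between /ɡ/ and /v/: in an unstressed syllable) → [ə].
/i/ (word-final) fails the environment for rule 3, so it stays [i].

[dəɣəˈvi]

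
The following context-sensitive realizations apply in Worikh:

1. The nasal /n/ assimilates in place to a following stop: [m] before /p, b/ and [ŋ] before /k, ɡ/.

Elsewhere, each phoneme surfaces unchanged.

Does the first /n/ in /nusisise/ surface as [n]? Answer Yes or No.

/n/ (word-initial) fails the environment for rule 1, so it stays [n].
The actual realization is [n], which matches [n].

Yes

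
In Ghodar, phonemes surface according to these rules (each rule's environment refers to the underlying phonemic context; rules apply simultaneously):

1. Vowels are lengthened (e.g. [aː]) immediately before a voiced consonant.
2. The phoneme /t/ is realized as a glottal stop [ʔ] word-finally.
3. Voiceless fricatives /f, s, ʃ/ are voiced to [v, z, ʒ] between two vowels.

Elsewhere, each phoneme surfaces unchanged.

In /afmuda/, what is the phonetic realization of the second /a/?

[a]

/a/ (word-final) fails the environment for rule 1, so it stays [a].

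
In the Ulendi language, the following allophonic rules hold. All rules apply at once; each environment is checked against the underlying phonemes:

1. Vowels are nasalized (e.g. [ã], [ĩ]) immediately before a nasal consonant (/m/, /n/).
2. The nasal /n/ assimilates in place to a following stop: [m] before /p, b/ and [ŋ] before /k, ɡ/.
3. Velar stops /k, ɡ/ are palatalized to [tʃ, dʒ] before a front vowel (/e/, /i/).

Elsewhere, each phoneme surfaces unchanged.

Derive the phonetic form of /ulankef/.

/u/ (word-initial): rule 1 targets it, but not before a nasal consonant → unchanged [u].
/l/ stays [l].
/a/ meets the environment for rule 1 (before a nasal consonant) → [ã].
Rule 2 applies to /n/ (between /a/ and /k/: before a labial or velar stop) → [ŋ].
/k/ — between /n/ and /e/, before a front vowel — surfaces as [tʃ] (rule 3).
/e/ (between /k/ and /f/) is in the target of rule 1 but the environment (before a nasal consonant) is not met → [e].
/f/ (word-final): no rule targets it → [f].

[ulãŋtʃef]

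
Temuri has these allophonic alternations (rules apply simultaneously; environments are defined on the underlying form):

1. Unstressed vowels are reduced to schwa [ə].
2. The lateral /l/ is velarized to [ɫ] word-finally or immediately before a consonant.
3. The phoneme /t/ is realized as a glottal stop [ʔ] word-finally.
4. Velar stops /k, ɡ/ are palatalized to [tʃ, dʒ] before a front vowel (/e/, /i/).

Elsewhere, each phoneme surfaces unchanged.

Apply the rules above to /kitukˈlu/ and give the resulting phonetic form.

[tʃətəkˈlu]

/k/ — word-initial, before a front vowel — surfaces as [tʃ] (rule 4).
/i/ (between /k/ and /t/) occurs in an unstressed syllable → [ə] by rule 1.
/t/ (between /i/ and /u/) fails the environment for rule 3, so it stays [t].
/u/ (between /t/ and /k/): in an unstressed syllable, so rule 1 applies → [ə].
/k/ (between /u/ and /l/) is in the target of rule 4 but the environment (before a front vowel) is not met → [k].
/l/ — between /k/ and /u/; rule 2 does not apply here → [l].
/u/ (word-final): rule 1 targets it, but not in an unstressed syllable → unchanged [u].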